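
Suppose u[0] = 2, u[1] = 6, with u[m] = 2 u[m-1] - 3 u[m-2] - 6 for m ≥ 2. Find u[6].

72

u[2] = 2*6 - 3*2 - 6 = 0
u[3] = 2*0 - 3*6 - 6 = -24
u[4] = 2*(-24) - 3*0 - 6 = -54
u[5] = 2*(-54) - 3*(-24) - 6 = -42
u[6] = 2*(-42) - 3*(-54) - 6 = 72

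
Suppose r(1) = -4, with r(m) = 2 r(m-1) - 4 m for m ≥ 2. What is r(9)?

r(2) = 2*(-4) - 8 = -16
r(3) = 2*(-16) - 12 = -44
r(4) = 2*(-44) - 16 = -104
r(5) = 2*(-104) - 20 = -228
r(6) = 2*(-228) - 24 = -480
r(7) = 2*(-480) - 28 = -988
r(8) = 2*(-988) - 32 = -2008
r(9) = 2*(-2008) - 36 = -4052

-4052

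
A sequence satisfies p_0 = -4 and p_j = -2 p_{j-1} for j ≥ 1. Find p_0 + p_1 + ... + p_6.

p_1 = -2·(-4) = 8
p_2 = -2·8 = -16
p_3 = -2·(-16) = 32
p_4 = -2·32 = -64
p_5 = -2·(-64) = 128
p_6 = -2·128 = -256
Sum = (-4) + 8 + (-16) + 32 + (-64) + 128 + (-256) = -172

-172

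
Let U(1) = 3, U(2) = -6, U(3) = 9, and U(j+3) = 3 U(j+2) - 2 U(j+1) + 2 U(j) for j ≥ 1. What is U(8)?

U(4) = 3*9 - 2*(-6) + 2*3 = 45
U(5) = 3*45 - 2*9 + 2*(-6) = 105
U(6) = 3*105 - 2*45 + 2*9 = 243
U(7) = 3*243 - 2*105 + 2*45 = 609
U(8) = 3*609 - 2*243 + 2*105 = 1551

1551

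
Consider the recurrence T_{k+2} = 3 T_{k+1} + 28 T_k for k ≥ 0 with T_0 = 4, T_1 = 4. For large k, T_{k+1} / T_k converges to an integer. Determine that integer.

7

The characteristic equation is r^2 - 3r - 28 = 0, which factors as (r - 7)(r + 4) = 0.
So the roots are 7 and -4. Since |7| > |-4| and the coefficient of 7^k is non-zero, the ratio tends to 7.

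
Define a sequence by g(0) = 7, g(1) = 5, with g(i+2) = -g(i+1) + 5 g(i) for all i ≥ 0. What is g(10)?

49055

g(2) = -5 + 5(7) = 30
g(3) = -30 + 5(5) = -5
g(4) = -(-5) + 5(30) = 155
g(5) = -155 + 5(-5) = -180
g(6) = -(-180) + 5(155) = 955
g(7) = -955 + 5(-180) = -1855
g(8) = -(-1855) + 5(955) = 6630
g(9) = -6630 + 5(-1855) = -15905
g(10) = -(-15905) + 5(6630) = 49055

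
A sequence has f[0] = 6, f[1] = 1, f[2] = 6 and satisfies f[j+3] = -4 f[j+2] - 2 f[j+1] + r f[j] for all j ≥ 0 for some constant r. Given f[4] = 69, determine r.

f[3] = -26 + 6r
f[4] = 92 - 23r
So 92 - 23r = 69, giving r = 1.

1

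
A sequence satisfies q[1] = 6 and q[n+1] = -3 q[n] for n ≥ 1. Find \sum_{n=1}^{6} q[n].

q[2] = -3*6 = -18
q[3] = -3*(-18) = 54
q[4] = -3*54 = -162
q[5] = -3*(-162) = 486
q[6] = -3*486 = -1458
Sum = 6 + (-18) + 54 + (-162) + 486 + (-1458) = -1092

-1092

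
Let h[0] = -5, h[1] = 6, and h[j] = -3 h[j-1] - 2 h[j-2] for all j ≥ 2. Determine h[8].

-260

h[2] = -3(6) - 2(-5) = -8
h[3] = -3(-8) - 2(6) = 12
h[4] = -3(12) - 2(-8) = -20
h[5] = -3(-20) - 2(12) = 36
h[6] = -3(36) - 2(-20) = -68
h[7] = -3(-68) - 2(36) = 132
h[8] = -3(132) - 2(-68) = -260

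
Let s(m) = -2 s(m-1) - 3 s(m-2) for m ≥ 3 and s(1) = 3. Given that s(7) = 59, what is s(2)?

Let s(2) = w.
s(3) = -9 - 2w
s(4) = 18 + w
s(5) = -9 + 4w
s(6) = -36 - 11w
s(7) = 99 + 10w
So 99 + 10w = 59, giving w = -4.

-4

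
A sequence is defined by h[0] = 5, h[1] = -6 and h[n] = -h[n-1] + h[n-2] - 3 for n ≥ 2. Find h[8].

h[2] = -(-6) + 5 - 3 = 8
h[3] = -8 + (-6) - 3 = -17
h[4] = -(-17) + 8 - 3 = 22
h[5] = -22 + (-17) - 3 = -42
h[6] = -(-42) + 22 - 3 = 61
h[7] = -61 + (-42) - 3 = -106
h[8] = -(-106) + 61 - 3 = 164

164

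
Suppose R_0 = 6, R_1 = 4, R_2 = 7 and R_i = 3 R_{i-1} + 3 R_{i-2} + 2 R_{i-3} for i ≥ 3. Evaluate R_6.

2505

R_3 = 3·7 + 3·4 + 2·6 = 45
R_4 = 3·45 + 3·7 + 2·4 = 164
R_5 = 3·164 + 3·45 + 2·7 = 641
R_6 = 3·641 + 3·164 + 2·45 = 2505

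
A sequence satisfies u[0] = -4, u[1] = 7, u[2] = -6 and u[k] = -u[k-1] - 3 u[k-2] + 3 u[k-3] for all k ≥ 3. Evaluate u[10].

3054

u[3] = -(-6) - 3*7 + 3*(-4) = -27
u[4] = -(-27) - 3*(-6) + 3*7 = 66
u[5] = -66 - 3*(-27) + 3*(-6) = -3
u[6] = -(-3) - 3*66 + 3*(-27) = -276
u[7] = -(-276) - 3*(-3) + 3*66 = 483
u[8] = -483 - 3*(-276) + 3*(-3) = 336
u[9] = -336 - 3*483 + 3*(-276) = -2613
u[10] = -(-2613) - 3*336 + 3*483 = 3054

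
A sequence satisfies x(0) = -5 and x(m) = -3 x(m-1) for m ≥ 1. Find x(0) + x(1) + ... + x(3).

100

x(1) = -3(-5) = 15
x(2) = -3(15) = -45
x(3) = -3(-45) = 135
Sum = (-5) + 15 + (-45) + 135 = 100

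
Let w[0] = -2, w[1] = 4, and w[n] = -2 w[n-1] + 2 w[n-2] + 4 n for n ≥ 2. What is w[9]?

w[2] = -2(4) + 2(-2) + 8 = -4
w[3] = -2(-4) + 2(4) + 12 = 28
w[4] = -2(28) + 2(-4) + 16 = -48
w[5] = -2(-48) + 2(28) + 20 = 172
w[6] = -2(172) + 2(-48) + 24 = -416
w[7] = -2(-416) + 2(172) + 28 = 1204
w[8] = -2(1204) + 2(-416) + 32 = -3208
w[9] = -2(-3208) + 2(1204) + 36 = 8860

8860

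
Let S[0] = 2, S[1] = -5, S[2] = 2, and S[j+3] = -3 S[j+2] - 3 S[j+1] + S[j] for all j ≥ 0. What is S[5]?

101

S[3] = -3(2) - 3(-5) + 2 = 11
S[4] = -3(11) - 3(2) + (-5) = -44
S[5] = -3(-44) - 3(11) + 2 = 101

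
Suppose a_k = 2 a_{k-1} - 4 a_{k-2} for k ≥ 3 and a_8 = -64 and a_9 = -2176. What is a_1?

8

Rearranging, a_{k-2} = (a_k - 2 a_{k-1}) / -4.
a_7 = (-2176 - 2*(-64)) / -4 = -2048/-4 = 512
a_6 = (-64 - 2*512) / -4 = -1088/-4 = 272
a_5 = (512 - 2*272) / -4 = -32/-4 = 8
a_4 = (272 - 2*8) / -4 = 256/-4 = -64
a_3 = (8 - 2*(-64)) / -4 = 136/-4 = -34
a_2 = (-64 - 2*(-34)) / -4 = 4/-4 = -1
a_1 = (-34 - 2*(-1)) / -4 = -32/-4 = 8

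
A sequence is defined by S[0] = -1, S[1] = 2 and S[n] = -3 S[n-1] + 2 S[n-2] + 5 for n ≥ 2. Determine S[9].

S[2] = -3(2) + 2(-1) + 5 = -3
S[3] = -3(-3) + 2(2) + 5 = 18
S[4] = -3(18) + 2(-3) + 5 = -55
S[5] = -3(-55) + 2(18) + 5 = 206
S[6] = -3(206) + 2(-55) + 5 = -723
S[7] = -3(-723) + 2(206) + 5 = 2586
S[8] = -3(2586) + 2(-723) + 5 = -9199
S[9] = -3(-9199) + 2(2586) + 5 = 32774

32774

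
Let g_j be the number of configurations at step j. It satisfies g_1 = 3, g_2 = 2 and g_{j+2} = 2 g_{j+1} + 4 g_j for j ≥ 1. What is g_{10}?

49664

g_3 = 2·2 + 4·3 = 16
g_4 = 2·16 + 4·2 = 40
g_5 = 2·40 + 4·16 = 144
g_6 = 2·144 + 4·40 = 448
g_7 = 2·448 + 4·144 = 1472
g_8 = 2·1472 + 4·448 = 4736
g_9 = 2·4736 + 4·1472 = 15360
g_{10} = 2·15360 + 4·4736 = 49664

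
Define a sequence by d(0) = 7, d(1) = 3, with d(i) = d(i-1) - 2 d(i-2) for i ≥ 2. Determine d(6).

29

d(2) = 3 - 2·7 = -11
d(3) = (-11) - 2·3 = -17
d(4) = (-17) - 2·(-11) = 5
d(5) = 5 - 2·(-17) = 39
d(6) = 39 - 2·5 = 29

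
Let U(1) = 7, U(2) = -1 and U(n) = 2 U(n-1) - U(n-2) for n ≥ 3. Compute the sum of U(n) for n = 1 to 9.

U(3) = 2*(-1) - 7 = -9
U(4) = 2*(-9) - (-1) = -17
U(5) = 2*(-17) - (-9) = -25
U(6) = 2*(-25) - (-17) = -33
U(7) = 2*(-33) - (-25) = -41
U(8) = 2*(-41) - (-33) = -49
U(9) = 2*(-49) - (-41) = -57
Sum = 7 + (-1) + (-9) + (-17) + (-25) + (-33) + (-41) + (-49) + (-57) = -225

-225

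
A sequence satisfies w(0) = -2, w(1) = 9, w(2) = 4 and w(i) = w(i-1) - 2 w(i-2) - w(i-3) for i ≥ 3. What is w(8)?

-5

w(3) = 4 - 2*9 - (-2) = -12
w(4) = (-12) - 2*4 - 9 = -29
w(5) = (-29) - 2*(-12) - 4 = -9
w(6) = (-9) - 2*(-29) - (-12) = 61
w(7) = 61 - 2*(-9) - (-29) = 108
w(8) = 108 - 2*61 - (-9) = -5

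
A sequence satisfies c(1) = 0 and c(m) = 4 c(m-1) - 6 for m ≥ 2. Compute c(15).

-536870910

The fixed point is -6/(1 - 4) = 2, so c(m) - 2 = 4(c(m-1) - 2).
Hence c(m) = -2·4^{m-1} + 2.
c(15) = -2·4^{14} + 2 = -2·268435456 + 2 = -536870910.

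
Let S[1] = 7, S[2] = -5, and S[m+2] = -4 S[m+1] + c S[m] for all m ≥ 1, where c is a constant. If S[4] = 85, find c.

-5

S[3] = 20 + 7c
S[4] = -80 - 33c
So -80 - 33c = 85, giving c = -5.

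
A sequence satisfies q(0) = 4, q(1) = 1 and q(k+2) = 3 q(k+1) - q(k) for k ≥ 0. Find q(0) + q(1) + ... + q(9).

q(2) = 3·1 - 4 = -1
q(3) = 3·(-1) - 1 = -4
q(4) = 3·(-4) - (-1) = -11
q(5) = 3·(-11) - (-4) = -29
q(6) = 3·(-29) - (-11) = -76
q(7) = 3·(-76) - (-29) = -199
q(8) = 3·(-199) - (-76) = -521
q(9) = 3·(-521) - (-199) = -1364
Sum = 4 + 1 + (-1) + (-4) + (-11) + (-29) + (-76) + (-199) + (-521) + (-1364) = -2200

-2200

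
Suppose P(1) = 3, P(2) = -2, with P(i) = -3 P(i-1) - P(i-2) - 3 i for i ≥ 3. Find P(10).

3622

P(3) = -3(-2) - 3 - 9 = -6
P(4) = -3(-6) - (-2) - 12 = 8
P(5) = -3(8) - (-6) - 15 = -33
P(6) = -3(-33) - 8 - 18 = 73
P(7) = -3(73) - (-33) - 21 = -207
P(8) = -3(-207) - 73 - 24 = 524
P(9) = -3(524) - (-207) - 27 = -1392
P(10) = -3(-1392) - 524 - 30 = 3622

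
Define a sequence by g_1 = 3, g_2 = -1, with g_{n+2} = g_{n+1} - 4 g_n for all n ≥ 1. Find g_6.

79

g_3 = (-1) - 4*3 = -13
g_4 = (-13) - 4*(-1) = -9
g_5 = (-9) - 4*(-13) = 43
g_6 = 43 - 4*(-9) = 79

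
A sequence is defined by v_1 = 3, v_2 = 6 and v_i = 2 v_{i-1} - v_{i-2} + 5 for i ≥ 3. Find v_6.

68

v_3 = 2(6) - 3 + 5 = 14
v_4 = 2(14) - 6 + 5 = 27
v_5 = 2(27) - 14 + 5 = 45
v_6 = 2(45) - 27 + 5 = 68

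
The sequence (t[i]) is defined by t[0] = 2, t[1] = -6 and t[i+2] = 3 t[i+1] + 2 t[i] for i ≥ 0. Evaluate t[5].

t[2] = 3·(-6) + 2·2 = -14
t[3] = 3·(-14) + 2·(-6) = -54
t[4] = 3·(-54) + 2·(-14) = -190
t[5] = 3·(-190) + 2·(-54) = -678

-678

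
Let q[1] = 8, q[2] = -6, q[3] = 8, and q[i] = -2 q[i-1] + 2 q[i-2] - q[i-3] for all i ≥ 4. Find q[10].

-17236

q[4] = -2·8 + 2·(-6) - 8 = -36
q[5] = -2·(-36) + 2·8 - (-6) = 94
q[6] = -2·94 + 2·(-36) - 8 = -268
q[7] = -2·(-268) + 2·94 - (-36) = 760
q[8] = -2·760 + 2·(-268) - 94 = -2150
q[9] = -2·(-2150) + 2·760 - (-268) = 6088
q[10] = -2·6088 + 2·(-2150) - 760 = -17236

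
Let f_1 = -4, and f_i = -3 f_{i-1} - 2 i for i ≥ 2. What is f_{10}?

f_2 = -3·(-4) - 4 = 8
f_3 = -3·8 - 6 = -30
f_4 = -3·(-30) - 8 = 82
f_5 = -3·82 - 10 = -256
f_6 = -3·(-256) - 12 = 756
f_7 = -3·756 - 14 = -2282
f_8 = -3·(-2282) - 16 = 6830
f_9 = -3·6830 - 18 = -20508
f_{10} = -3·(-20508) - 20 = 61504

61504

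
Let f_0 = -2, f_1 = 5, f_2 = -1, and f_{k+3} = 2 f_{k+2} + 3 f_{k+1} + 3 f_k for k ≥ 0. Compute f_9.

7933

f_3 = 2(-1) + 3(5) + 3(-2) = 7
f_4 = 2(7) + 3(-1) + 3(5) = 26
f_5 = 2(26) + 3(7) + 3(-1) = 70
f_6 = 2(70) + 3(26) + 3(7) = 239
f_7 = 2(239) + 3(70) + 3(26) = 766
f_8 = 2(766) + 3(239) + 3(70) = 2459
f_9 = 2(2459) + 3(766) + 3(239) = 7933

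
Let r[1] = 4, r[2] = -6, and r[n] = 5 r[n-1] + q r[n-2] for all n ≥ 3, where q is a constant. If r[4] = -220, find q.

-5

r[3] = -30 + 4q
r[4] = -150 + 14q
So -150 + 14q = -220, giving q = -5.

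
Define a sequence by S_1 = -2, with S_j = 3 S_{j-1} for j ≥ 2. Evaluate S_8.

S_2 = 3·(-2) = -6
S_3 = 3·(-6) = -18
S_4 = 3·(-18) = -54
S_5 = 3·(-54) = -162
S_6 = 3·(-162) = -486
S_7 = 3·(-486) = -1458
S_8 = 3·(-1458) = -4374

-4374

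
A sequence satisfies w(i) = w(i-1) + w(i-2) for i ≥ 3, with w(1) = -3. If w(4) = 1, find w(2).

2

Let w(2) = y.
w(3) = -3 + y
w(4) = -3 + 2y
So -3 + 2y = 1, giving y = 2.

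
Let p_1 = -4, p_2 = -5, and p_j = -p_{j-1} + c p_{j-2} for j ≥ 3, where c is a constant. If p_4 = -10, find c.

5

p_3 = 5 - 4c
p_4 = -5 - c
So -5 - c = -10, giving c = 5.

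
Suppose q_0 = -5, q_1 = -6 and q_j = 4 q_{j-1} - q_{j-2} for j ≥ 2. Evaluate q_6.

q_2 = 4*(-6) - (-5) = -19
q_3 = 4*(-19) - (-6) = -70
q_4 = 4*(-70) - (-19) = -261
q_5 = 4*(-261) - (-70) = -974
q_6 = 4*(-974) - (-261) = -3635

-3635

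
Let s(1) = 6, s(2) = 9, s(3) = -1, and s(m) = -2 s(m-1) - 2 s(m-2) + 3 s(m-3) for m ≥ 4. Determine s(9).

-409

s(4) = -2(-1) - 2(9) + 3(6) = 2
s(5) = -2(2) - 2(-1) + 3(9) = 25
s(6) = -2(25) - 2(2) + 3(-1) = -57
s(7) = -2(-57) - 2(25) + 3(2) = 70
s(8) = -2(70) - 2(-57) + 3(25) = 49
s(9) = -2(49) - 2(70) + 3(-57) = -409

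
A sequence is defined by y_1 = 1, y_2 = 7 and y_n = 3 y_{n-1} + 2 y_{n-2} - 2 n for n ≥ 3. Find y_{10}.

y_3 = 3(7) + 2(1) - 6 = 17
y_4 = 3(17) + 2(7) - 8 = 57
y_5 = 3(57) + 2(17) - 10 = 195
y_6 = 3(195) + 2(57) - 12 = 687
y_7 = 3(687) + 2(195) - 14 = 2437
y_8 = 3(2437) + 2(687) - 16 = 8669
y_9 = 3(8669) + 2(2437) - 18 = 30863
y_{10} = 3(30863) + 2(8669) - 20 = 109907

109907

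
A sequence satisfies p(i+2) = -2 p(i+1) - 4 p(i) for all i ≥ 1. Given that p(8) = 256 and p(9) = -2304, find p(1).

7

Rearranging, p(i-2) = (p(i) + 2 p(i-1)) / -4.
p(7) = (-2304 + 2(256)) / -4 = -1792/-4 = 448
p(6) = (256 + 2(448)) / -4 = 1152/-4 = -288
p(5) = (448 + 2(-288)) / -4 = -128/-4 = 32
p(4) = (-288 + 2(32)) / -4 = -224/-4 = 56
p(3) = (32 + 2(56)) / -4 = 144/-4 = -36
p(2) = (56 + 2(-36)) / -4 = -16/-4 = 4
p(1) = (-36 + 2(4)) / -4 = -28/-4 = 7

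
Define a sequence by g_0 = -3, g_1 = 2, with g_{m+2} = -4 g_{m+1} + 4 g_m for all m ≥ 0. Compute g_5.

2080

g_2 = -4*2 + 4*(-3) = -20
g_3 = -4*(-20) + 4*2 = 88
g_4 = -4*88 + 4*(-20) = -432
g_5 = -4*(-432) + 4*88 = 2080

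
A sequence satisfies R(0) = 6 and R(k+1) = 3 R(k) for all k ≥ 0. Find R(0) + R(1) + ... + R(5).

R(1) = 3(6) = 18
R(2) = 3(18) = 54
R(3) = 3(54) = 162
R(4) = 3(162) = 486
R(5) = 3(486) = 1458
Sum = 6 + 18 + 54 + 162 + 486 + 1458 = 2184

2184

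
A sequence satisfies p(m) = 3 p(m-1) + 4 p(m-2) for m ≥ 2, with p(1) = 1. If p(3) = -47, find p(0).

Let p(0) = w.
p(2) = 3 + 4w
p(3) = 13 + 12w
So 13 + 12w = -47, giving w = -5.

-5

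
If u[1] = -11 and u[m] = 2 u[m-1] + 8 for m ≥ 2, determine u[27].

The fixed point is 8/(1 - 2) = -8, so u[m] + 8 = 2(u[m-1] + 8).
Hence u[m] = -3·2^{m-1} - 8.
u[27] = -3·2^{26} - 8 = -3·67108864 - 8 = -201326600.

-201326600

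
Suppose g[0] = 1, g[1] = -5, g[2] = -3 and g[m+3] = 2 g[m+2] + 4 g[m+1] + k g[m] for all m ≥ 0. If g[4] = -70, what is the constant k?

g[3] = -26 + k
g[4] = -64 - 3k
So -64 - 3k = -70, giving k = 2.

2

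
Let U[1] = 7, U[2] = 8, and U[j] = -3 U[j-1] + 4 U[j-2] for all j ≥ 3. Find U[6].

U[3] = -3·8 + 4·7 = 4
U[4] = -3·4 + 4·8 = 20
U[5] = -3·20 + 4·4 = -44
U[6] = -3·(-44) + 4·20 = 212

212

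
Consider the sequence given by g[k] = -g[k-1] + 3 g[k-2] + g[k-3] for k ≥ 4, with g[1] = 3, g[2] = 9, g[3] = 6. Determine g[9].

g[4] = -6 + 3(9) + 3 = 24
g[5] = -24 + 3(6) + 9 = 3
g[6] = -3 + 3(24) + 6 = 75
g[7] = -75 + 3(3) + 24 = -42
g[8] = -(-42) + 3(75) + 3 = 270
g[9] = -270 + 3(-42) + 75 = -321

-321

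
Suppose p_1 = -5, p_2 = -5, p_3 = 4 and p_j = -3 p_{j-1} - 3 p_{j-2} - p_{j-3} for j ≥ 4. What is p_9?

p_4 = -3(4) - 3(-5) - (-5) = 8
p_5 = -3(8) - 3(4) - (-5) = -31
p_6 = -3(-31) - 3(8) - 4 = 65
p_7 = -3(65) - 3(-31) - 8 = -110
p_8 = -3(-110) - 3(65) - (-31) = 166
p_9 = -3(166) - 3(-110) - 65 = -233

-233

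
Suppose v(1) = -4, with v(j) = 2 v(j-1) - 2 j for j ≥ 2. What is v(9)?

-2538

v(2) = 2·(-4) - 4 = -12
v(3) = 2·(-12) - 6 = -30
v(4) = 2·(-30) - 8 = -68
v(5) = 2·(-68) - 10 = -146
v(6) = 2·(-146) - 12 = -304
v(7) = 2·(-304) - 14 = -622
v(8) = 2·(-622) - 16 = -1260
v(9) = 2·(-1260) - 18 = -2538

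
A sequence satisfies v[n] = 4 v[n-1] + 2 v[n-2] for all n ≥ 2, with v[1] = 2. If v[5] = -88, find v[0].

-5

Let v[0] = w.
v[2] = 8 + 2w
v[3] = 36 + 8w
v[4] = 160 + 36w
v[5] = 712 + 160w
So 712 + 160w = -88, giving w = -5.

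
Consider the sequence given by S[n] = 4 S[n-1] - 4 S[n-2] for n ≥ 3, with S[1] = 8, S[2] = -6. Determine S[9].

-20480

S[3] = 4(-6) - 4(8) = -56
S[4] = 4(-56) - 4(-6) = -200
S[5] = 4(-200) - 4(-56) = -576
S[6] = 4(-576) - 4(-200) = -1504
S[7] = 4(-1504) - 4(-576) = -3712
S[8] = 4(-3712) - 4(-1504) = -8832
S[9] = 4(-8832) - 4(-3712) = -20480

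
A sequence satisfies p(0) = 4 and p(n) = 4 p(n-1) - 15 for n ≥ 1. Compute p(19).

-274877906939

The fixed point is -15/(1 - 4) = 5, so p(n) - 5 = 4(p(n-1) - 5).
Hence p(n) = -1·4^n + 5.
p(19) = -1·4^{19} + 5 = -1·274877906944 + 5 = -274877906939.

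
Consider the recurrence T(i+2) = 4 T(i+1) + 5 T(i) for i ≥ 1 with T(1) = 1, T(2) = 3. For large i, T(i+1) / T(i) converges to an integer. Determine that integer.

5

The characteristic equation is r^2 - 4r - 5 = 0, which factors as (r - 5)(r + 1) = 0.
So the roots are 5 and -1. Since |5| > |-1| and the coefficient of 5^i is non-zero, the ratio tends to 5.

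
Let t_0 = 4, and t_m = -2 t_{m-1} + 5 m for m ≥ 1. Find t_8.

t_1 = -2*4 + 5 = -3
t_2 = -2*(-3) + 10 = 16
t_3 = -2*16 + 15 = -17
t_4 = -2*(-17) + 20 = 54
t_5 = -2*54 + 25 = -83
t_6 = -2*(-83) + 30 = 196
t_7 = -2*196 + 35 = -357
t_8 = -2*(-357) + 40 = 754

754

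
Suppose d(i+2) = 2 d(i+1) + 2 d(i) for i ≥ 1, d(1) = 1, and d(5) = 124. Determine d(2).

Let d(2) = z.
d(3) = 2 + 2z
d(4) = 4 + 6z
d(5) = 12 + 16z
So 12 + 16z = 124, giving z = 7.

7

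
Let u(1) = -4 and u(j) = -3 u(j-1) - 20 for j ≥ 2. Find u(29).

The fixed point is -20/(1 + 3) = -5, so u(j) + 5 = -3(u(j-1) + 5).
Hence u(j) = 1·(-3)^{j-1} - 5.
u(29) = 1·(-3)^{28} - 5 = 1·22876792454961 - 5 = 22876792454956.

22876792454956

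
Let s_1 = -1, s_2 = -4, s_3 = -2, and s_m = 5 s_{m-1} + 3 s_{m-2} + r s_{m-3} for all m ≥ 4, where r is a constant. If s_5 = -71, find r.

s_4 = -22 - r
s_5 = -116 - 9r
So -116 - 9r = -71, giving r = -5.

-5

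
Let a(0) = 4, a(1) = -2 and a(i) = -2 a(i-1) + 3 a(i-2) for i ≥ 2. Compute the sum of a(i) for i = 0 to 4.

a(2) = -2*(-2) + 3*4 = 16
a(3) = -2*16 + 3*(-2) = -38
a(4) = -2*(-38) + 3*16 = 124
Sum = 4 + (-2) + 16 + (-38) + 124 = 104

104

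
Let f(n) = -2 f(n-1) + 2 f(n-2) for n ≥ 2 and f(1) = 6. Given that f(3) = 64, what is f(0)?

Let f(0) = v.
f(2) = -12 + 2v
f(3) = 36 - 4v
So 36 - 4v = 64, giving v = -7.

-7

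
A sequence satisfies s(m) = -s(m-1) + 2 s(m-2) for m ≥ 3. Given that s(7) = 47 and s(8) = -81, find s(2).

3

Rearranging, s(m-2) = (s(m) + s(m-1)) / 2.
s(6) = (-81 + 47) / 2 = -34/2 = -17
s(5) = (47 + (-17)) / 2 = 30/2 = 15
s(4) = (-17 + 15) / 2 = -2/2 = -1
s(3) = (15 + (-1)) / 2 = 14/2 = 7
s(2) = (-1 + 7) / 2 = 6/2 = 3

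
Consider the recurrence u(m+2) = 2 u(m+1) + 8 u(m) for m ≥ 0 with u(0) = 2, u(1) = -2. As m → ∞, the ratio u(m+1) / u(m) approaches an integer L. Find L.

The characteristic equation is r^2 - 2r - 8 = 0, which factors as (r - 4)(r + 2) = 0.
So the roots are 4 and -2. Since |4| > |-2| and the coefficient of 4^m is non-zero, the ratio tends to 4.

4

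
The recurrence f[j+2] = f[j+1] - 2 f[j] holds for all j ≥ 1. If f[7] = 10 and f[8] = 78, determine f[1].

Rearranging, f[j-2] = (f[j] - f[j-1]) / -2.
f[6] = (78 - 10) / -2 = 68/-2 = -34
f[5] = (10 - (-34)) / -2 = 44/-2 = -22
f[4] = (-34 - (-22)) / -2 = -12/-2 = 6
f[3] = (-22 - 6) / -2 = -28/-2 = 14
f[2] = (6 - 14) / -2 = -8/-2 = 4
f[1] = (14 - 4) / -2 = 10/-2 = -5

-5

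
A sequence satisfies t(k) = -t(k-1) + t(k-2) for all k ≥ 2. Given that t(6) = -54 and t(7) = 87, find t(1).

Rearranging, t(k-2) = t(k) + t(k-1).
t(5) = 87 + (-54) = 33
t(4) = -54 + 33 = -21
t(3) = 33 + (-21) = 12
t(2) = -21 + 12 = -9
t(1) = 12 + (-9) = 3

3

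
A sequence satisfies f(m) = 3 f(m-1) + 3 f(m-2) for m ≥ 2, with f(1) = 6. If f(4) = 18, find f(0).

Let f(0) = x.
f(2) = 18 + 3x
f(3) = 72 + 9x
f(4) = 270 + 36x
So 270 + 36x = 18, giving x = -7.

-7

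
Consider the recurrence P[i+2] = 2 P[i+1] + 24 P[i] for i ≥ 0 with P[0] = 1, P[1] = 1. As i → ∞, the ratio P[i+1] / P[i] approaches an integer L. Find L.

The characteristic equation is r^2 - 2r - 24 = 0, which factors as (r - 6)(r + 4) = 0.
So the roots are 6 and -4. Since |6| > |-4| and the coefficient of 6^i is non-zero, the ratio tends to 6.

6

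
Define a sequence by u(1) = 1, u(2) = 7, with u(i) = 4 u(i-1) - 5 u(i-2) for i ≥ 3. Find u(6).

u(3) = 4·7 - 5·1 = 23
u(4) = 4·23 - 5·7 = 57
u(5) = 4·57 - 5·23 = 113
u(6) = 4·113 - 5·57 = 167

167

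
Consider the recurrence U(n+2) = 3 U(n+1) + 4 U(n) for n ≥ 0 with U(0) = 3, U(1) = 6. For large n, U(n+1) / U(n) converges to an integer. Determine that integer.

4

The characteristic equation is r^2 - 3r - 4 = 0, which factors as (r - 4)(r + 1) = 0.
So the roots are 4 and -1. Since |4| > |-1| and the coefficient of 4^n is non-zero, the ratio tends to 4.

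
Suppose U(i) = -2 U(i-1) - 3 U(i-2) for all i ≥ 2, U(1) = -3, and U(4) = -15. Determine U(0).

1

Let U(0) = z.
U(2) = 6 - 3z
U(3) = -3 + 6z
U(4) = -12 - 3z
So -12 - 3z = -15, giving z = 1.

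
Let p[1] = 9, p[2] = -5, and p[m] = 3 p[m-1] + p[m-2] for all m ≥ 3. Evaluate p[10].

-29507

p[3] = 3·(-5) + 9 = -6
p[4] = 3·(-6) + (-5) = -23
p[5] = 3·(-23) + (-6) = -75
p[6] = 3·(-75) + (-23) = -248
p[7] = 3·(-248) + (-75) = -819
p[8] = 3·(-819) + (-248) = -2705
p[9] = 3·(-2705) + (-819) = -8934
p[10] = 3·(-8934) + (-2705) = -29507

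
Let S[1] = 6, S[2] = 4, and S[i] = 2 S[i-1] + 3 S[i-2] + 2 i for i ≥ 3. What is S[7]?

2460

S[3] = 2*4 + 3*6 + 6 = 32
S[4] = 2*32 + 3*4 + 8 = 84
S[5] = 2*84 + 3*32 + 10 = 274
S[6] = 2*274 + 3*84 + 12 = 812
S[7] = 2*812 + 3*274 + 14 = 2460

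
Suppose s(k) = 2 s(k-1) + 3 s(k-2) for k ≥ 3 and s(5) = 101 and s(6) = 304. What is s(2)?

Rearranging, s(k-2) = (s(k) - 2 s(k-1)) / 3.
s(4) = (304 - 2·101) / 3 = 102/3 = 34
s(3) = (101 - 2·34) / 3 = 33/3 = 11
s(2) = (34 - 2·11) / 3 = 12/3 = 4

4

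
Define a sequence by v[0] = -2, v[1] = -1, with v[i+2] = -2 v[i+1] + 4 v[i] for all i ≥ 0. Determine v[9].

12800

v[2] = -2*(-1) + 4*(-2) = -6
v[3] = -2*(-6) + 4*(-1) = 8
v[4] = -2*8 + 4*(-6) = -40
v[5] = -2*(-40) + 4*8 = 112
v[6] = -2*112 + 4*(-40) = -384
v[7] = -2*(-384) + 4*112 = 1216
v[8] = -2*1216 + 4*(-384) = -3968
v[9] = -2*(-3968) + 4*1216 = 12800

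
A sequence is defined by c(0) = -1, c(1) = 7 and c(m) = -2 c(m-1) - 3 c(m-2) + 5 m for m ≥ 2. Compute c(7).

c(2) = -2(7) - 3(-1) + 10 = -1
c(3) = -2(-1) - 3(7) + 15 = -4
c(4) = -2(-4) - 3(-1) + 20 = 31
c(5) = -2(31) - 3(-4) + 25 = -25
c(6) = -2(-25) - 3(31) + 30 = -13
c(7) = -2(-13) - 3(-25) + 35 = 136

136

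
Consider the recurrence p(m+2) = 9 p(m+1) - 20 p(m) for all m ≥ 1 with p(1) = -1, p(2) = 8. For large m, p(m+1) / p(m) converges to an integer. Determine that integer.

5

The characteristic equation is r^2 - 9r + 20 = 0, which factors as (r - 5)(r - 4) = 0.
So the roots are 5 and 4. Since |5| > |4| and the coefficient of 5^m is non-zero, the ratio tends to 5.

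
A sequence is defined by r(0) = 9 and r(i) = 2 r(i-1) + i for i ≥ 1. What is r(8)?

2806

r(1) = 2·9 + 1 = 19
r(2) = 2·19 + 2 = 40
r(3) = 2·40 + 3 = 83
r(4) = 2·83 + 4 = 170
r(5) = 2·170 + 5 = 345
r(6) = 2·345 + 6 = 696
r(7) = 2·696 + 7 = 1399
r(8) = 2·1399 + 8 = 2806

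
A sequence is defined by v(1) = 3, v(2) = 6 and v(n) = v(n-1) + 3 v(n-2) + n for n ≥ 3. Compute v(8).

1212

v(3) = 6 + 3*3 + 3 = 18
v(4) = 18 + 3*6 + 4 = 40
v(5) = 40 + 3*18 + 5 = 99
v(6) = 99 + 3*40 + 6 = 225
v(7) = 225 + 3*99 + 7 = 529
v(8) = 529 + 3*225 + 8 = 1212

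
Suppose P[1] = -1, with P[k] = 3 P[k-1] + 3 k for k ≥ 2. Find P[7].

1992

P[2] = 3(-1) + 6 = 3
P[3] = 3(3) + 9 = 18
P[4] = 3(18) + 12 = 66
P[5] = 3(66) + 15 = 213
P[6] = 3(213) + 18 = 657
P[7] = 3(657) + 21 = 1992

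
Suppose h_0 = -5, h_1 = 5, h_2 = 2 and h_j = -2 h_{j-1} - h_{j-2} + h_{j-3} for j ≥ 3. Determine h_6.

47

h_3 = -2*2 - 5 + (-5) = -14
h_4 = -2*(-14) - 2 + 5 = 31
h_5 = -2*31 - (-14) + 2 = -46
h_6 = -2*(-46) - 31 + (-14) = 47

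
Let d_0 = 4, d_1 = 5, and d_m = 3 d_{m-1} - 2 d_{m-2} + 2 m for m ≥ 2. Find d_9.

d_2 = 3*5 - 2*4 + 4 = 11
d_3 = 3*11 - 2*5 + 6 = 29
d_4 = 3*29 - 2*11 + 8 = 73
d_5 = 3*73 - 2*29 + 10 = 171
d_6 = 3*171 - 2*73 + 12 = 379
d_7 = 3*379 - 2*171 + 14 = 809
d_8 = 3*809 - 2*379 + 16 = 1685
d_9 = 3*1685 - 2*809 + 18 = 3455

3455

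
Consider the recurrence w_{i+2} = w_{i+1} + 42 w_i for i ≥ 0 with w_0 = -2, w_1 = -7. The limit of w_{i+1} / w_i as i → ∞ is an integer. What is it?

The characteristic equation is r^2 - r - 42 = 0, which factors as (r - 7)(r + 6) = 0.
So the roots are 7 and -6. Since |7| > |-6| and the coefficient of 7^i is non-zero, the ratio tends to 7.

7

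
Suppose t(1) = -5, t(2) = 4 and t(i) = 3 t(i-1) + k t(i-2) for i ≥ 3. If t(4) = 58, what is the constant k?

-2

t(3) = 12 - 5k
t(4) = 36 - 11k
So 36 - 11k = 58, giving k = -2.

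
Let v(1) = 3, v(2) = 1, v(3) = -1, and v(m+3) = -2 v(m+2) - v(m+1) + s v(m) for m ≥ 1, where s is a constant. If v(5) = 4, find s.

v(4) = 1 + 3s
v(5) = -1 - 5s
So -1 - 5s = 4, giving s = -1.

-1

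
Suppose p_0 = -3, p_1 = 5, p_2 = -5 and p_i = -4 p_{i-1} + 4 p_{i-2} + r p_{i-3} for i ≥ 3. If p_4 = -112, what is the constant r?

p_3 = 40 - 3r
p_4 = -180 + 17r
So -180 + 17r = -112, giving r = 4.

4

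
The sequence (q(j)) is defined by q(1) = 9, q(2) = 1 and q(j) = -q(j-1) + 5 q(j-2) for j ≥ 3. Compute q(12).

q(3) = -1 + 5·9 = 44
q(4) = -44 + 5·1 = -39
q(5) = -(-39) + 5·44 = 259
q(6) = -259 + 5·(-39) = -454
q(7) = -(-454) + 5·259 = 1749
q(8) = -1749 + 5·(-454) = -4019
q(9) = -(-4019) + 5·1749 = 12764
q(10) = -12764 + 5·(-4019) = -32859
q(11) = -(-32859) + 5·12764 = 96679
q(12) = -96679 + 5·(-32859) = -260974

-260974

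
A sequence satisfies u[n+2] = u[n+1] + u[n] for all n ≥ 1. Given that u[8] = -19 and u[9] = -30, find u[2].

-7

Rearranging, u[n-2] = u[n] - u[n-1].
u[7] = -30 - (-19) = -11
u[6] = -19 - (-11) = -8
u[5] = -11 - (-8) = -3
u[4] = -8 - (-3) = -5
u[3] = -3 - (-5) = 2
u[2] = -5 - 2 = -7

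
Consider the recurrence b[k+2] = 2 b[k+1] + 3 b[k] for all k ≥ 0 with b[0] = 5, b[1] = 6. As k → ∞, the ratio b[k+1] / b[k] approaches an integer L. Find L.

The characteristic equation is r^2 - 2r - 3 = 0, which factors as (r - 3)(r + 1) = 0.
So the roots are 3 and -1. Since |3| > |-1| and the coefficient of 3^k is non-zero, the ratio tends to 3.

3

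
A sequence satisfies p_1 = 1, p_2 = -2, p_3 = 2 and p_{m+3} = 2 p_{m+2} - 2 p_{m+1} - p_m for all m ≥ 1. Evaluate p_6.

p_4 = 2(2) - 2(-2) - 1 = 7
p_5 = 2(7) - 2(2) - (-2) = 12
p_6 = 2(12) - 2(7) - 2 = 8

8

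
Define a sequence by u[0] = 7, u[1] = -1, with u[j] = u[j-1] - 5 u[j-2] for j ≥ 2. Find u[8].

u[2] = (-1) - 5·7 = -36
u[3] = (-36) - 5·(-1) = -31
u[4] = (-31) - 5·(-36) = 149
u[5] = 149 - 5·(-31) = 304
u[6] = 304 - 5·149 = -441
u[7] = (-441) - 5·304 = -1961
u[8] = (-1961) - 5·(-441) = 244

244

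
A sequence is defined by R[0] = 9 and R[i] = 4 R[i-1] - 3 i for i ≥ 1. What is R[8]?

502452

R[1] = 4·9 - 3 = 33
R[2] = 4·33 - 6 = 126
R[3] = 4·126 - 9 = 495
R[4] = 4·495 - 12 = 1968
R[5] = 4·1968 - 15 = 7857
R[6] = 4·7857 - 18 = 31410
R[7] = 4·31410 - 21 = 125619
R[8] = 4·125619 - 24 = 502452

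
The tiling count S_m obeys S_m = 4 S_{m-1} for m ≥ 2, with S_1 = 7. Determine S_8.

S_2 = 4*7 = 28
S_3 = 4*28 = 112
S_4 = 4*112 = 448
S_5 = 4*448 = 1792
S_6 = 4*1792 = 7168
S_7 = 4*7168 = 28672
S_8 = 4*28672 = 114688

114688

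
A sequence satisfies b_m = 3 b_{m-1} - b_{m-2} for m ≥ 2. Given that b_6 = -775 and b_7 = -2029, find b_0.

1

Rearranging, b_{m-2} = -(b_m - 3 b_{m-1}).
b_5 = -(-2029 - 3·(-775)) = -296
b_4 = -(-775 - 3·(-296)) = -113
b_3 = -(-296 - 3·(-113)) = -43
b_2 = -(-113 - 3·(-43)) = -16
b_1 = -(-43 - 3·(-16)) = -5
b_0 = -(-16 - 3·(-5)) = 1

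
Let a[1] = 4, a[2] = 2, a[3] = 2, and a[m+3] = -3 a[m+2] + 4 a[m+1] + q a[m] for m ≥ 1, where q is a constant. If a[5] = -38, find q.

a[4] = 2 + 4q
a[5] = 2 - 10q
So 2 - 10q = -38, giving q = 4.

4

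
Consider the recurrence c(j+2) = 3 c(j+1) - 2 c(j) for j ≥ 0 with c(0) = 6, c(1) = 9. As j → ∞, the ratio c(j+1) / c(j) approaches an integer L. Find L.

2

The characteristic equation is r^2 - 3r + 2 = 0, which factors as (r - 2)(r - 1) = 0.
So the roots are 2 and 1. Since |2| > |1| and the coefficient of 2^j is non-zero, the ratio tends to 2.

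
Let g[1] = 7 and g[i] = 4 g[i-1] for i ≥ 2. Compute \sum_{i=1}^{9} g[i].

611667

g[2] = 4·7 = 28
g[3] = 4·28 = 112
g[4] = 4·112 = 448
g[5] = 4·448 = 1792
g[6] = 4·1792 = 7168
g[7] = 4·7168 = 28672
g[8] = 4·28672 = 114688
g[9] = 4·114688 = 458752
Sum = 7 + 28 + 112 + 448 + 1792 + 7168 + 28672 + 114688 + 458752 = 611667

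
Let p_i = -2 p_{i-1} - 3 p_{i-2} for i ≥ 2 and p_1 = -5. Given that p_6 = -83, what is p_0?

-1

Let p_0 = w.
p_2 = 10 - 3w
p_3 = -5 + 6w
p_4 = -20 - 3w
p_5 = 55 - 12w
p_6 = -50 + 33w
So -50 + 33w = -83, giving w = -1.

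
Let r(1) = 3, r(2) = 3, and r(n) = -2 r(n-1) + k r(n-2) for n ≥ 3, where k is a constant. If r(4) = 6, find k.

2

r(3) = -6 + 3k
r(4) = 12 - 3k
So 12 - 3k = 6, giving k = 2.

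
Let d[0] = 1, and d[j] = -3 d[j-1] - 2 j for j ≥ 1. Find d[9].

-27069

d[1] = -3(1) - 2 = -5
d[2] = -3(-5) - 4 = 11
d[3] = -3(11) - 6 = -39
d[4] = -3(-39) - 8 = 109
d[5] = -3(109) - 10 = -337
d[6] = -3(-337) - 12 = 999
d[7] = -3(999) - 14 = -3011
d[8] = -3(-3011) - 16 = 9017
d[9] = -3(9017) - 18 = -27069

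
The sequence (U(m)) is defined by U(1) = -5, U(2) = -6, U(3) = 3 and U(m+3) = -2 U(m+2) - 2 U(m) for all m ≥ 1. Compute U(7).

U(4) = -2·3 - 2·(-5) = 4
U(5) = -2·4 - 2·(-6) = 4
U(6) = -2·4 - 2·3 = -14
U(7) = -2·(-14) - 2·4 = 20

20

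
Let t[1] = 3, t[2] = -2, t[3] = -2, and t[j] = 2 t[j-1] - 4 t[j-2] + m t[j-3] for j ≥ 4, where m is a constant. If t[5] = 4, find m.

t[4] = 4 + 3m
t[5] = 16 + 4m
So 16 + 4m = 4, giving m = -3.

-3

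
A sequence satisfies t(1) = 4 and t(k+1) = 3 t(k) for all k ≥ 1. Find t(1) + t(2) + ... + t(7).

t(2) = 3·4 = 12
t(3) = 3·12 = 36
t(4) = 3·36 = 108
t(5) = 3·108 = 324
t(6) = 3·324 = 972
t(7) = 3·972 = 2916
Sum = 4 + 12 + 36 + 108 + 324 + 972 + 2916 = 4372

4372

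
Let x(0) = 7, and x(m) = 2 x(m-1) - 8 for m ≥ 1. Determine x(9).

-504

x(1) = 2·7 - 8 = 6
x(2) = 2·6 - 8 = 4
x(3) = 2·4 - 8 = 0
x(4) = 2·0 - 8 = -8
x(5) = 2·(-8) - 8 = -24
x(6) = 2·(-24) - 8 = -56
x(7) = 2·(-56) - 8 = -120
x(8) = 2·(-120) - 8 = -248
x(9) = 2·(-248) - 8 = -504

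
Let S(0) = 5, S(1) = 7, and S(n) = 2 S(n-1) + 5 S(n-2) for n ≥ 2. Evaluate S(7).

S(2) = 2·7 + 5·5 = 39
S(3) = 2·39 + 5·7 = 113
S(4) = 2·113 + 5·39 = 421
S(5) = 2·421 + 5·113 = 1407
S(6) = 2·1407 + 5·421 = 4919
S(7) = 2·4919 + 5·1407 = 16873

16873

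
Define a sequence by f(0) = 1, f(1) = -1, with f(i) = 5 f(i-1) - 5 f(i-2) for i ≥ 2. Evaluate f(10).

f(2) = 5·(-1) - 5·1 = -10
f(3) = 5·(-10) - 5·(-1) = -45
f(4) = 5·(-45) - 5·(-10) = -175
f(5) = 5·(-175) - 5·(-45) = -650
f(6) = 5·(-650) - 5·(-175) = -2375
f(7) = 5·(-2375) - 5·(-650) = -8625
f(8) = 5·(-8625) - 5·(-2375) = -31250
f(9) = 5·(-31250) - 5·(-8625) = -113125
f(10) = 5·(-113125) - 5·(-31250) = -409375

-409375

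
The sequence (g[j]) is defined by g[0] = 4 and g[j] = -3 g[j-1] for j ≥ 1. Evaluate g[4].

324

g[1] = -3·4 = -12
g[2] = -3·(-12) = 36
g[3] = -3·36 = -108
g[4] = -3·(-108) = 324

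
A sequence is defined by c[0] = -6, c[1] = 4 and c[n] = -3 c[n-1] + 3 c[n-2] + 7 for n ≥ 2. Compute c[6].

c[2] = -3(4) + 3(-6) + 7 = -23
c[3] = -3(-23) + 3(4) + 7 = 88
c[4] = -3(88) + 3(-23) + 7 = -326
c[5] = -3(-326) + 3(88) + 7 = 1249
c[6] = -3(1249) + 3(-326) + 7 = -4718

-4718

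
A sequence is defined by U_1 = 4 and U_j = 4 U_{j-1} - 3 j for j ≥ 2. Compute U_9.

U_2 = 4·4 - 6 = 10
U_3 = 4·10 - 9 = 31
U_4 = 4·31 - 12 = 112
U_5 = 4·112 - 15 = 433
U_6 = 4·433 - 18 = 1714
U_7 = 4·1714 - 21 = 6835
U_8 = 4·6835 - 24 = 27316
U_9 = 4·27316 - 27 = 109237

109237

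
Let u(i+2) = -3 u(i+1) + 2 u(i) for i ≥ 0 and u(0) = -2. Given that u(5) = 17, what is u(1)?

-1

Let u(1) = x.
u(2) = -4 - 3x
u(3) = 12 + 11x
u(4) = -44 - 39x
u(5) = 156 + 139x
So 156 + 139x = 17, giving x = -1.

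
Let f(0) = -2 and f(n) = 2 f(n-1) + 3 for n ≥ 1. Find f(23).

8388605

The fixed point is 3/(1 - 2) = -3, so f(n) + 3 = 2(f(n-1) + 3).
Hence f(n) = 1·2^n - 3.
f(23) = 1·2^{23} - 3 = 1·8388608 - 3 = 8388605.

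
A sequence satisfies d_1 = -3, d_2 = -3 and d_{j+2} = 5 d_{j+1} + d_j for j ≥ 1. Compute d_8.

d_3 = 5(-3) + (-3) = -18
d_4 = 5(-18) + (-3) = -93
d_5 = 5(-93) + (-18) = -483
d_6 = 5(-483) + (-93) = -2508
d_7 = 5(-2508) + (-483) = -13023
d_8 = 5(-13023) + (-2508) = -67623

-67623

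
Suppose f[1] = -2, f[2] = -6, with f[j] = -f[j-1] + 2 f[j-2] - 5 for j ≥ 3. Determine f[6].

-36

f[3] = -(-6) + 2·(-2) - 5 = -3
f[4] = -(-3) + 2·(-6) - 5 = -14
f[5] = -(-14) + 2·(-3) - 5 = 3
f[6] = -3 + 2·(-14) - 5 = -36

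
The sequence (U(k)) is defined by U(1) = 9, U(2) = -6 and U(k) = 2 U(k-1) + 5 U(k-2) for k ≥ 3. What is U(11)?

343353

U(3) = 2(-6) + 5(9) = 33
U(4) = 2(33) + 5(-6) = 36
U(5) = 2(36) + 5(33) = 237
U(6) = 2(237) + 5(36) = 654
U(7) = 2(654) + 5(237) = 2493
U(8) = 2(2493) + 5(654) = 8256
U(9) = 2(8256) + 5(2493) = 28977
U(10) = 2(28977) + 5(8256) = 99234
U(11) = 2(99234) + 5(28977) = 343353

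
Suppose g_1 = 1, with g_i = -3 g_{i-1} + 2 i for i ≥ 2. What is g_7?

95

g_2 = -3(1) + 4 = 1
g_3 = -3(1) + 6 = 3
g_4 = -3(3) + 8 = -1
g_5 = -3(-1) + 10 = 13
g_6 = -3(13) + 12 = -27
g_7 = -3(-27) + 14 = 95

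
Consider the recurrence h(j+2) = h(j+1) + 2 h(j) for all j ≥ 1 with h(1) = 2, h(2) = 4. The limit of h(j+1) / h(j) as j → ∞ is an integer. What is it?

The characteristic equation is r^2 - r - 2 = 0, which factors as (r - 2)(r + 1) = 0.
So the roots are 2 and -1. Since |2| > |-1| and the coefficient of 2^j is non-zero, the ratio tends to 2.

2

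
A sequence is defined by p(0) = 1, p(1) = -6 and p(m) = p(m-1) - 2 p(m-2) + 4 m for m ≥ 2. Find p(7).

-40

p(2) = (-6) - 2(1) + 8 = 0
p(3) = 0 - 2(-6) + 12 = 24
p(4) = 24 - 2(0) + 16 = 40
p(5) = 40 - 2(24) + 20 = 12
p(6) = 12 - 2(40) + 24 = -44
p(7) = (-44) - 2(12) + 28 = -40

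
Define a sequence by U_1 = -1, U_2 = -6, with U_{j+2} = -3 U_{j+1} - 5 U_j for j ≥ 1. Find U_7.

U_3 = -3(-6) - 5(-1) = 23
U_4 = -3(23) - 5(-6) = -39
U_5 = -3(-39) - 5(23) = 2
U_6 = -3(2) - 5(-39) = 189
U_7 = -3(189) - 5(2) = -577

-577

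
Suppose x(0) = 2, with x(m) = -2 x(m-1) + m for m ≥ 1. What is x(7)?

x(1) = -2(2) + 1 = -3
x(2) = -2(-3) + 2 = 8
x(3) = -2(8) + 3 = -13
x(4) = -2(-13) + 4 = 30
x(5) = -2(30) + 5 = -55
x(6) = -2(-55) + 6 = 116
x(7) = -2(116) + 7 = -225

-225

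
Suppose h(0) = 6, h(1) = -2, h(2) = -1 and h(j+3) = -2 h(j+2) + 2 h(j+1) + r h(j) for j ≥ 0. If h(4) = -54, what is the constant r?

h(3) = -2 + 6r
h(4) = 2 - 14r
So 2 - 14r = -54, giving r = 4.

4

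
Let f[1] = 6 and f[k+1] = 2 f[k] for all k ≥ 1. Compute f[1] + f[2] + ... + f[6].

378

f[2] = 2·6 = 12
f[3] = 2·12 = 24
f[4] = 2·24 = 48
f[5] = 2·48 = 96
f[6] = 2·96 = 192
Sum = 6 + 12 + 24 + 48 + 96 + 192 = 378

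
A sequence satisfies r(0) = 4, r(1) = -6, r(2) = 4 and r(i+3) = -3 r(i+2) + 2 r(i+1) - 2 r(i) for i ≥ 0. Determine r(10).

r(3) = -3(4) + 2(-6) - 2(4) = -32
r(4) = -3(-32) + 2(4) - 2(-6) = 116
r(5) = -3(116) + 2(-32) - 2(4) = -420
r(6) = -3(-420) + 2(116) - 2(-32) = 1556
r(7) = -3(1556) + 2(-420) - 2(116) = -5740
r(8) = -3(-5740) + 2(1556) - 2(-420) = 21172
r(9) = -3(21172) + 2(-5740) - 2(1556) = -78108
r(10) = -3(-78108) + 2(21172) - 2(-5740) = 288148

288148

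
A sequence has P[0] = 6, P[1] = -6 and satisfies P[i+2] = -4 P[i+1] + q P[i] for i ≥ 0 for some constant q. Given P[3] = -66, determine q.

P[2] = 24 + 6q
P[3] = -96 - 30q
So -96 - 30q = -66, giving q = -1.

-1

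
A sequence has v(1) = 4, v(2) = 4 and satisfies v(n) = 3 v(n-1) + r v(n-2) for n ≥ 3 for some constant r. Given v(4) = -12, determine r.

-3

v(3) = 12 + 4r
v(4) = 36 + 16r
So 36 + 16r = -12, giving r = -3.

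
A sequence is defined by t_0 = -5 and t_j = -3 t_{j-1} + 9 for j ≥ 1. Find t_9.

142704

t_1 = -3·(-5) + 9 = 24
t_2 = -3·24 + 9 = -63
t_3 = -3·(-63) + 9 = 198
t_4 = -3·198 + 9 = -585
t_5 = -3·(-585) + 9 = 1764
t_6 = -3·1764 + 9 = -5283
t_7 = -3·(-5283) + 9 = 15858
t_8 = -3·15858 + 9 = -47565
t_9 = -3·(-47565) + 9 = 142704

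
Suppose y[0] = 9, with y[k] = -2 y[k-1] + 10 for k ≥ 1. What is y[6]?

366

y[1] = -2*9 + 10 = -8
y[2] = -2*(-8) + 10 = 26
y[3] = -2*26 + 10 = -42
y[4] = -2*(-42) + 10 = 94
y[5] = -2*94 + 10 = -178
y[6] = -2*(-178) + 10 = 366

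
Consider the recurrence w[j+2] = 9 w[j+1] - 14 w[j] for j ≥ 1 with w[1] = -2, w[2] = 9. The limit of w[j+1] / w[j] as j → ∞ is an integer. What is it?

7

The characteristic equation is r^2 - 9r + 14 = 0, which factors as (r - 7)(r - 2) = 0.
So the roots are 7 and 2. Since |7| > |2| and the coefficient of 7^j is non-zero, the ratio tends to 7.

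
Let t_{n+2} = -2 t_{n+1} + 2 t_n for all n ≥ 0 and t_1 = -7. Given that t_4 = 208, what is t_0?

8

Let t_0 = z.
t_2 = 14 + 2z
t_3 = -42 - 4z
t_4 = 112 + 12z
So 112 + 12z = 208, giving z = 8.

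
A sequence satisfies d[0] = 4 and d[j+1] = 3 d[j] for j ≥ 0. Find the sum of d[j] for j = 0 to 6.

d[1] = 3·4 = 12
d[2] = 3·12 = 36
d[3] = 3·36 = 108
d[4] = 3·108 = 324
d[5] = 3·324 = 972
d[6] = 3·972 = 2916
Sum = 4 + 12 + 36 + 108 + 324 + 972 + 2916 = 4372

4372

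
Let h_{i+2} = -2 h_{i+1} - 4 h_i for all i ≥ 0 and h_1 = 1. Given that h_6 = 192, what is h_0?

Let h_0 = x.
h_2 = -2 - 4x
h_3 = 8x
h_4 = 8
h_5 = -16 - 32x
h_6 = 64x
So 64x = 192, giving x = 3.

3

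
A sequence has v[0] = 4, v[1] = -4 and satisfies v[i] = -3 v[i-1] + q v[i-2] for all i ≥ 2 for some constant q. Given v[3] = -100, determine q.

4

v[2] = 12 + 4q
v[3] = -36 - 16q
So -36 - 16q = -100, giving q = 4.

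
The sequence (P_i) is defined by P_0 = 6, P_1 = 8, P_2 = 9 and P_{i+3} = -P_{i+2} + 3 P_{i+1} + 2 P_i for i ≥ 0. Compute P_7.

262

P_3 = -9 + 3*8 + 2*6 = 27
P_4 = -27 + 3*9 + 2*8 = 16
P_5 = -16 + 3*27 + 2*9 = 83
P_6 = -83 + 3*16 + 2*27 = 19
P_7 = -19 + 3*83 + 2*16 = 262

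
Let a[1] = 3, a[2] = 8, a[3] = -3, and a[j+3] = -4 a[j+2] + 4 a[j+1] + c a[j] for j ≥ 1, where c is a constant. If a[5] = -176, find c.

a[4] = 44 + 3c
a[5] = -188 - 4c
So -188 - 4c = -176, giving c = -3.

-3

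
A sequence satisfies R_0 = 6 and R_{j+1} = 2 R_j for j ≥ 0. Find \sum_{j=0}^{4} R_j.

186

R_1 = 2·6 = 12
R_2 = 2·12 = 24
R_3 = 2·24 = 48
R_4 = 2·48 = 96
Sum = 6 + 12 + 24 + 48 + 96 = 186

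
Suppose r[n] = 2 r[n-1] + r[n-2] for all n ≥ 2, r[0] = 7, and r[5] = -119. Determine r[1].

Let r[1] = x.
r[2] = 7 + 2x
r[3] = 14 + 5x
r[4] = 35 + 12x
r[5] = 84 + 29x
So 84 + 29x = -119, giving x = -7.

-7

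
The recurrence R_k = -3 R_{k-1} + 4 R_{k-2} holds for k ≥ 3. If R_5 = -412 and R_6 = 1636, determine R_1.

-4

Rearranging, R_{k-2} = (R_k + 3 R_{k-1}) / 4.
R_4 = (1636 + 3*(-412)) / 4 = 400/4 = 100
R_3 = (-412 + 3*100) / 4 = -112/4 = -28
R_2 = (100 + 3*(-28)) / 4 = 16/4 = 4
R_1 = (-28 + 3*4) / 4 = -16/4 = -4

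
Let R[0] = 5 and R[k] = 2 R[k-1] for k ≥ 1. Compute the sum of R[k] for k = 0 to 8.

R[1] = 2·5 = 10
R[2] = 2·10 = 20
R[3] = 2·20 = 40
R[4] = 2·40 = 80
R[5] = 2·80 = 160
R[6] = 2·160 = 320
R[7] = 2·320 = 640
R[8] = 2·640 = 1280
Sum = 5 + 10 + 20 + 40 + 80 + 160 + 320 + 640 + 1280 = 2555

2555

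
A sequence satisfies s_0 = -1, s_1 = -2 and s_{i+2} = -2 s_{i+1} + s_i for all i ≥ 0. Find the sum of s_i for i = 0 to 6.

s_2 = -2·(-2) + (-1) = 3
s_3 = -2·3 + (-2) = -8
s_4 = -2·(-8) + 3 = 19
s_5 = -2·19 + (-8) = -46
s_6 = -2·(-46) + 19 = 111
Sum = (-1) + (-2) + 3 + (-8) + 19 + (-46) + 111 = 76

76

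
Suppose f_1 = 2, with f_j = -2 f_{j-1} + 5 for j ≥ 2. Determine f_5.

7

f_2 = -2*2 + 5 = 1
f_3 = -2*1 + 5 = 3
f_4 = -2*3 + 5 = -1
f_5 = -2*(-1) + 5 = 7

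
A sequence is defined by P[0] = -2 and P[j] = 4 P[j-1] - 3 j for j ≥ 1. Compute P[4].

P[1] = 4*(-2) - 3 = -11
P[2] = 4*(-11) - 6 = -50
P[3] = 4*(-50) - 9 = -209
P[4] = 4*(-209) - 12 = -848

-848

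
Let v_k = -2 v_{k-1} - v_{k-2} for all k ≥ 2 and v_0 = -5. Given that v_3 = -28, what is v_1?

Let v_1 = w.
v_2 = 5 - 2w
v_3 = -10 + 3w
So -10 + 3w = -28, giving w = -6.

-6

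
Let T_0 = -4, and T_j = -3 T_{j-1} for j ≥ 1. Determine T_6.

T_1 = -3*(-4) = 12
T_2 = -3*12 = -36
T_3 = -3*(-36) = 108
T_4 = -3*108 = -324
T_5 = -3*(-324) = 972
T_6 = -3*972 = -2916

-2916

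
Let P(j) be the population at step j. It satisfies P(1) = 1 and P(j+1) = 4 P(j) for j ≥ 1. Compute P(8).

16384

P(2) = 4(1) = 4
P(3) = 4(4) = 16
P(4) = 4(16) = 64
P(5) = 4(64) = 256
P(6) = 4(256) = 1024
P(7) = 4(1024) = 4096
P(8) = 4(4096) = 16384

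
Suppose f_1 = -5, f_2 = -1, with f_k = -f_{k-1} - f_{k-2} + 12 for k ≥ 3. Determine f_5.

-1

f_3 = -(-1) - (-5) + 12 = 18
f_4 = -18 - (-1) + 12 = -5
f_5 = -(-5) - 18 + 12 = -1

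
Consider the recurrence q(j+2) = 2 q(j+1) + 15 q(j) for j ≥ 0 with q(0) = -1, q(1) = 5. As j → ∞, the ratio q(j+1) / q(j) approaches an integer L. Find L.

5

The characteristic equation is r^2 - 2r - 15 = 0, which factors as (r - 5)(r + 3) = 0.
So the roots are 5 and -3. Since |5| > |-3| and the coefficient of 5^j is non-zero, the ratio tends to 5.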